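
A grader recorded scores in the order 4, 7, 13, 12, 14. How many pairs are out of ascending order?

1 out-of-order pair

Inversion pairs (indices are 1-based):
(3,4): 13 > 12
That's 1 pair.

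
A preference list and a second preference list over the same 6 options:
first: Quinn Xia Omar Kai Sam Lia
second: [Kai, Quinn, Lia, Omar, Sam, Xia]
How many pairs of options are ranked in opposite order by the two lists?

Assign each item its position (1..6) in the first ordering, then rewrite the second ordering as that position sequence:
positions: Quinn→1, Xia→2, Omar→3, Kai→4, Sam→5, Lia→6
second ordering as positions: [4, 1, 6, 3, 5, 2]
Discordant pairs = inversions in this position sequence.
4: 1, 3, 2 → 3
1: 0
6: 3, 5, 2 → 3
3: 2 → 1
5: 2 → 1
2: 0
Total: 3 + 0 + 3 + 1 + 1 + 0 = 8

8 pairs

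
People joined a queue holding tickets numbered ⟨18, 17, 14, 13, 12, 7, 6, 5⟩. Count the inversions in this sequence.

28

Count, for each position, how many later elements it exceeds:
18: 7
17: 6
14: 5
13: 4
12: 3
7: 2
6: 1
5: 0
Sum: 7 + 6 + 5 + 4 + 3 + 2 + 1 + 0 = 28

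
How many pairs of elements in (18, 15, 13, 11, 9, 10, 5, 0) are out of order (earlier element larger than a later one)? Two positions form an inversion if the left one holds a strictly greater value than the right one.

27 out-of-order pairs

Count, for each position, how many later elements it exceeds:
18 → 15, 13, 11, 9, 10, 5, 0 → 7
15 → 13, 11, 9, 10, 5, 0 → 6
13 → 11, 9, 10, 5, 0 → 5
11 → 9, 10, 5, 0 → 4
9 → 5, 0 → 2
10 → 5, 0 → 2
5 → 0 → 1
0 → none → 0
Sum: 7 + 6 + 5 + 4 + 2 + 2 + 1 + 0 = 27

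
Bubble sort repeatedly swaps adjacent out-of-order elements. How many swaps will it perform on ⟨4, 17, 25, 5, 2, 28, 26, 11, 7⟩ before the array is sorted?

There are 16 swaps.

The minimum number of adjacent swaps to sort an array equals its inversion count, since every such swap removes exactly one inversion.
Count inversions — for each element, later elements that are smaller:
4: 2 → 1
17: 5, 2, 11, 7 → 4
25: 5, 2, 11, 7 → 4
5: 2 → 1
2: none → 0
28: 26, 11, 7 → 3
26: 11, 7 → 2
11: 7 → 1
7: none → 0
Total inversions: 1 + 4 + 4 + 1 + 0 + 3 + 2 + 1 + 0 = 16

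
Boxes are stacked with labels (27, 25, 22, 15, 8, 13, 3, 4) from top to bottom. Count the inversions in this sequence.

26

For each element, count later entries that are smaller:
27 → 25, 22, 15, 8, 13, 3, 4 → 7
25 → 22, 15, 8, 13, 3, 4 → 6
22 → 15, 8, 13, 3, 4 → 5
15 → 8, 13, 3, 4 → 4
8 → 3, 4 → 2
13 → 3, 4 → 2
3 → none → 0
4 → none → 0
Sum: 7 + 6 + 5 + 4 + 2 + 2 + 0 + 0 = 26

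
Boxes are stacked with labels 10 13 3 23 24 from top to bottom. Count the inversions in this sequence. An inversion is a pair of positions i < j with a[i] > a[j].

2

Sweep left to right; for each value list the smaller values that follow it:
10 → 3 → 1
13 → 3 → 1
3 → none → 0
23 → none → 0
24 → none → 0
Sum: 1 + 1 + 0 + 0 + 0 = 2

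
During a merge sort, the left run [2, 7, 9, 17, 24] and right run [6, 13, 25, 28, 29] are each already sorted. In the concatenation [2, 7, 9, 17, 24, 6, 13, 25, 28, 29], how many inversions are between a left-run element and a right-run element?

For each element r of the right run, count left-run elements greater than r:
r = 6: 7, 9, 17, 24 → 4
r = 13: 17, 24 → 2
r = 25: none → 0
r = 28: none → 0
r = 29: none → 0
Cross-inversions: 4 + 2 + 0 + 0 + 0 = 6

6 cross-inversions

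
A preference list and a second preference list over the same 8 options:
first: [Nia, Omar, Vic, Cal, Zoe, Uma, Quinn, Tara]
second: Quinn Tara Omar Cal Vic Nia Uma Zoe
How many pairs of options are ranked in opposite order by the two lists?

17 pairs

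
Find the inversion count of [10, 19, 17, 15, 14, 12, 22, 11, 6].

24 inversions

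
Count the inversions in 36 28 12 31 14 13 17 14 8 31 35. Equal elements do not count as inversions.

Sweep left to right; for each value list the smaller values that follow it:
36 → 28, 12, 31, 14, 13, 17, 14, 8, 31, 35 → 10
28 → 12, 14, 13, 17, 14, 8 → 6
12 → 8 → 1
31 → 14, 13, 17, 14, 8 → 5
14 → 13, 8 → 2
13 → 8 → 1
17 → 14, 8 → 2
14 → 8 → 1
8 → none → 0
31 → none → 0
35 → none → 0
Sum: 10 + 6 + 1 + 5 + 2 + 1 + 2 + 1 + 0 + 0 + 0 = 28

Inversions: 28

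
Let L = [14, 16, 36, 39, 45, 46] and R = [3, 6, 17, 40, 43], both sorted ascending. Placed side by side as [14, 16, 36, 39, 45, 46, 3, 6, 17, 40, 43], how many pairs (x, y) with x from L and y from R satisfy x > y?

Cross-inversions: 20

Take each right-half value and tally the left-half values above it:
r = 3: 14, 16, 36, 39, 45, 46 → 6
r = 6: 14, 16, 36, 39, 45, 46 → 6
r = 17: 36, 39, 45, 46 → 4
r = 40: 45, 46 → 2
r = 43: 45, 46 → 2
Cross-inversions: 6 + 6 + 4 + 2 + 2 = 20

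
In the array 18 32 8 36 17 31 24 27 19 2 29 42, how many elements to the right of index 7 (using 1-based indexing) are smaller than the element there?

The element at index 7 is 24.
Elements after it: 27, 19, 2, 29, 42
Those smaller than 24: 19, 2

2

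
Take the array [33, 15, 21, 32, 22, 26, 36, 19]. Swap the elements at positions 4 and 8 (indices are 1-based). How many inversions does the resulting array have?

Positions 4 and 8 hold 32 and 19; after swapping, the array is [33, 15, 21, 19, 22, 26, 36, 32].
Element-by-element contributions:
33: 6
15: 0
21: 1
19: 0
22: 0
26: 0
36: 1
32: 0
Sum: 6 + 0 + 1 + 0 + 0 + 0 + 1 + 0 = 8

8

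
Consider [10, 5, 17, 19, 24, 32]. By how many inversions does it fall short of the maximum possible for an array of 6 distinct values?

14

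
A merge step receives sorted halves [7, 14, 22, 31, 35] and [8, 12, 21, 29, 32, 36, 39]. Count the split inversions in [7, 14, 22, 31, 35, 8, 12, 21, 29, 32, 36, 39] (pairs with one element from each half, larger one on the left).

14

For each element r of the right run, count left-run elements greater than r:
r = 8: 14, 22, 31, 35 → 4
r = 12: 14, 22, 31, 35 → 4
r = 21: 22, 31, 35 → 3
r = 29: 31, 35 → 2
r = 32: 35 → 1
r = 36: none → 0
r = 39: none → 0
Cross-inversions: 4 + 4 + 3 + 2 + 1 + 0 + 0 = 14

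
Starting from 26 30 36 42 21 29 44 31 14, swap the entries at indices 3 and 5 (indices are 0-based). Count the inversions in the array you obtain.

17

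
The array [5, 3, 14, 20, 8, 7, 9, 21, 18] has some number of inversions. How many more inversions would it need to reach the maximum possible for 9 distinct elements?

Maximum inversions for 9 distinct elements is C(9, 2) = 9·8/2 = 36.
Current inversions — for each element, count later smaller elements:
5: 1
3: 0
14: 3
20: 4
8: 1
7: 0
9: 0
21: 1
18: 0
Current total: 1 + 0 + 3 + 4 + 1 + 0 + 0 + 1 + 0 = 10
Shortfall: 36 − 10 = 26

26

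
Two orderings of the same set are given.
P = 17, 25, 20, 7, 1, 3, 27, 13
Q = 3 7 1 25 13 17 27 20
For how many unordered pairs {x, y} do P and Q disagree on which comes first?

16 disagreeing pairs

Assign each item its position (1..8) in the first ordering, then rewrite the second ordering as that position sequence:
positions: 17→1, 25→2, 20→3, 7→4, 1→5, 3→6, 27→7, 13→8
second ordering as positions: [6, 4, 5, 2, 8, 1, 7, 3]
Discordant pairs = inversions in this position sequence.
6: 4, 5, 2, 1, 3 → 5
4: 2, 1, 3 → 3
5: 2, 1, 3 → 3
2: 1 → 1
8: 1, 7, 3 → 3
1: 0
7: 3 → 1
3: 0
Total: 5 + 3 + 3 + 1 + 3 + 0 + 1 + 0 = 16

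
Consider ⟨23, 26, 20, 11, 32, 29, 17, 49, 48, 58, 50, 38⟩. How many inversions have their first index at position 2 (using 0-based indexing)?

2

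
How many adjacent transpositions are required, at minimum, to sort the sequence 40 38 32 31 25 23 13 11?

28 swaps

Minimum adjacent swaps = number of inversions (each swap of adjacent out-of-order elements removes one inversion and no swap can remove more).
Count inversions — for each element, later elements that are smaller:
40: 38, 32, 31, 25, 23, 13, 11 → 7
38: 32, 31, 25, 23, 13, 11 → 6
32: 31, 25, 23, 13, 11 → 5
31: 25, 23, 13, 11 → 4
25: 23, 13, 11 → 3
23: 13, 11 → 2
13: 11 → 1
11: none → 0
Total inversions: 7 + 6 + 5 + 4 + 3 + 2 + 1 + 0 = 28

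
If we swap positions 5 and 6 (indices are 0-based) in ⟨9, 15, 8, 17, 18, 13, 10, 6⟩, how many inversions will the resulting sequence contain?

Positions 5 and 6 hold 13 and 10; after swapping, the array is [9, 15, 8, 17, 18, 10, 13, 6].
Element-by-element contributions:
9 → 8, 6 → 2
15 → 8, 10, 13, 6 → 4
8 → 6 → 1
17 → 10, 13, 6 → 3
18 → 10, 13, 6 → 3
10 → 6 → 1
13 → 6 → 1
6 → none → 0
Sum: 2 + 4 + 1 + 3 + 3 + 1 + 1 + 0 = 15

15 inversions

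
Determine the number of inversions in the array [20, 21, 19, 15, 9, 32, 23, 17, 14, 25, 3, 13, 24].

Count, for each position, how many later elements it exceeds:
20 → 19, 15, 9, 17, 14, 3, 13 → 7
21 → 19, 15, 9, 17, 14, 3, 13 → 7
19 → 15, 9, 17, 14, 3, 13 → 6
15 → 9, 14, 3, 13 → 4
9 → 3 → 1
32 → 23, 17, 14, 25, 3, 13, 24 → 7
23 → 17, 14, 3, 13 → 4
17 → 14, 3, 13 → 3
14 → 3, 13 → 2
25 → 3, 13, 24 → 3
3 → none → 0
13 → none → 0
24 → none → 0
Sum: 7 + 7 + 6 + 4 + 1 + 7 + 4 + 3 + 2 + 3 + 0 + 0 + 0 = 44

Out-of-order pairs: 44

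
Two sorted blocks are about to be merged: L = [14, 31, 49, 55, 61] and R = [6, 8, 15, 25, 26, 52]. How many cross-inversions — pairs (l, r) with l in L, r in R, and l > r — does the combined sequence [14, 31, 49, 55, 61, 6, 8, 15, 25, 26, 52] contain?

24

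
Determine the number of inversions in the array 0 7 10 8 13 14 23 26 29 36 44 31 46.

Sweep left to right; for each value list the smaller values that follow it:
0 → none → 0
7 → none → 0
10 → 8 → 1
8 → none → 0
13 → none → 0
14 → none → 0
23 → none → 0
26 → none → 0
29 → none → 0
36 → 31 → 1
44 → 31 → 1
31 → none → 0
46 → none → 0
Sum: 0 + 0 + 1 + 0 + 0 + 0 + 0 + 0 + 0 + 1 + 1 + 0 + 0 = 3

3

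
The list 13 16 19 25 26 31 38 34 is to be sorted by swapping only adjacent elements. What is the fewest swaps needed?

1 swap

The minimum number of adjacent swaps to sort an array equals its inversion count, since every such swap removes exactly one inversion.
Count inversions — for each element, later elements that are smaller:
13: none → 0
16: none → 0
19: none → 0
25: none → 0
26: none → 0
31: none → 0
38: 34 → 1
34: none → 0
Total inversions: 0 + 0 + 0 + 0 + 0 + 0 + 1 + 0 = 1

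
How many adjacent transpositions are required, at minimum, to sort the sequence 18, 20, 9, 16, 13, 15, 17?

12

Each adjacent swap fixes exactly one inversion, so the minimum swap count equals the number of inversions.
Count inversions — for each element, later elements that are smaller:
18: 9, 16, 13, 15, 17 → 5
20: 9, 16, 13, 15, 17 → 5
9: none → 0
16: 13, 15 → 2
13: none → 0
15: none → 0
17: none → 0
Total inversions: 5 + 5 + 0 + 2 + 0 + 0 + 0 = 12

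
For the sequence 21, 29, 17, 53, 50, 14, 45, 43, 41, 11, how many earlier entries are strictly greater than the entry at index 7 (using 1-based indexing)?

2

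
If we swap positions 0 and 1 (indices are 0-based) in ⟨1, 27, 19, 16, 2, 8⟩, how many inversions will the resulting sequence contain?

10

Positions 0 and 1 hold 1 and 27; after swapping, the array is [27, 1, 19, 16, 2, 8].
For each element, count later entries that are smaller:
27 → 1, 19, 16, 2, 8 → 5
1 → none → 0
19 → 16, 2, 8 → 3
16 → 2, 8 → 2
2 → none → 0
8 → none → 0
Sum: 5 + 0 + 3 + 2 + 0 + 0 = 10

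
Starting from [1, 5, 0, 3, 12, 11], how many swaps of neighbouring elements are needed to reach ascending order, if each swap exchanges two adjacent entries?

4

Each adjacent swap fixes exactly one inversion, so the minimum swap count equals the number of inversions.
Count inversions — for each element, later elements that are smaller:
1: 0 → 1
5: 0, 3 → 2
0: none → 0
3: none → 0
12: 11 → 1
11: none → 0
Total inversions: 1 + 2 + 0 + 0 + 1 + 0 = 4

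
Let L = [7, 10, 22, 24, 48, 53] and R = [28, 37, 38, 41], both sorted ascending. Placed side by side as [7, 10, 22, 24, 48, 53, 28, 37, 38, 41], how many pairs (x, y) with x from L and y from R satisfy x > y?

8

Take each right-half value and tally the left-half values above it:
r = 28: 48, 53 → 2
r = 37: 48, 53 → 2
r = 38: 48, 53 → 2
r = 41: 48, 53 → 2
Cross-inversions: 2 + 2 + 2 + 2 = 8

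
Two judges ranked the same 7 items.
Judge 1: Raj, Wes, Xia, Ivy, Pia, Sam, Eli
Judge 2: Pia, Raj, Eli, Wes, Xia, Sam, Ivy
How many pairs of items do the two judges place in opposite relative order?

Assign each item its position (1..7) in the first ordering, then rewrite the second ordering as that position sequence:
positions: Raj→1, Wes→2, Xia→3, Ivy→4, Pia→5, Sam→6, Eli→7
second ordering as positions: [5, 1, 7, 2, 3, 6, 4]
Discordant pairs = inversions in this position sequence.
5: 1, 2, 3, 4 → 4
1: 0
7: 2, 3, 6, 4 → 4
2: 0
3: 0
6: 4 → 1
4: 0
Total: 4 + 0 + 4 + 0 + 0 + 1 + 0 = 9

9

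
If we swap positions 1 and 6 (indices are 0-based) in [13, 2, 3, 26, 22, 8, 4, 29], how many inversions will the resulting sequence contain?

Inversions: 13

Positions 1 and 6 hold 2 and 4; after swapping, the array is [13, 4, 3, 26, 22, 8, 2, 29].
For each element, count later entries that are smaller:
13 → 4, 3, 8, 2 → 4
4 → 3, 2 → 2
3 → 2 → 1
26 → 22, 8, 2 → 3
22 → 8, 2 → 2
8 → 2 → 1
2 → none → 0
29 → none → 0
Sum: 4 + 2 + 1 + 3 + 2 + 1 + 0 + 0 = 13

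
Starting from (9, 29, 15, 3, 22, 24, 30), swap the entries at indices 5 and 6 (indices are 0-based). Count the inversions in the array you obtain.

Inversions: 7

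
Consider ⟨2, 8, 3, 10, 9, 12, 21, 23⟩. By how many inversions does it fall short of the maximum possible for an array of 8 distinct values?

Maximum inversions for 8 distinct elements is C(8, 2) = 8·7/2 = 28.
Current inversions — for each element, count later smaller elements:
2: 0
8: 1
3: 0
10: 1
9: 0
12: 0
21: 0
23: 0
Current total: 0 + 1 + 0 + 1 + 0 + 0 + 0 + 0 = 2
Shortfall: 28 − 2 = 26

26 inversions short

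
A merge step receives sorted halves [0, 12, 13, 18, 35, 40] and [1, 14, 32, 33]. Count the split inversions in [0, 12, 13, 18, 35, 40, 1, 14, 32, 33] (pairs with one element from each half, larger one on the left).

For each element r of the right run, count left-run elements greater than r:
r = 1: 12, 13, 18, 35, 40 → 5
r = 14: 18, 35, 40 → 3
r = 32: 35, 40 → 2
r = 33: 35, 40 → 2
Cross-inversions: 5 + 3 + 2 + 2 = 12

12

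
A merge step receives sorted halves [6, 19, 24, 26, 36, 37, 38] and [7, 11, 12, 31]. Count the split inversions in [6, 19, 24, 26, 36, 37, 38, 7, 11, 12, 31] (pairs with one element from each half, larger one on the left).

Count, for every r in R, how many entries of L exceed r:
r = 7: 19, 24, 26, 36, 37, 38 → 6
r = 11: 19, 24, 26, 36, 37, 38 → 6
r = 12: 19, 24, 26, 36, 37, 38 → 6
r = 31: 36, 37, 38 → 3
Cross-inversions: 6 + 6 + 6 + 3 = 21

21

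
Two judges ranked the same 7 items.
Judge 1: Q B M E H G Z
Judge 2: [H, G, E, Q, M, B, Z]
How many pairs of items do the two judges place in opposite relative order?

Assign each item its position (1..7) in the first ordering, then rewrite the second ordering as that position sequence:
positions: Q→1, B→2, M→3, E→4, H→5, G→6, Z→7
second ordering as positions: [5, 6, 4, 1, 3, 2, 7]
Discordant pairs = inversions in this position sequence.
5: 4, 1, 3, 2 → 4
6: 4, 1, 3, 2 → 4
4: 1, 3, 2 → 3
1: 0
3: 2 → 1
2: 0
7: 0
Total: 4 + 4 + 3 + 0 + 1 + 0 + 0 = 12

12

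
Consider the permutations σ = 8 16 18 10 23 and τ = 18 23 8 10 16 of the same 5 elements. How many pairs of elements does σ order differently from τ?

6

Assign each item its position (1..5) in the first ordering, then rewrite the second ordering as that position sequence:
positions: 8→1, 16→2, 18→3, 10→4, 23→5
second ordering as positions: [3, 5, 1, 4, 2]
Discordant pairs = inversions in this position sequence.
3: 1, 2 → 2
5: 1, 4, 2 → 3
1: 0
4: 2 → 1
2: 0
Total: 2 + 3 + 0 + 1 + 0 = 6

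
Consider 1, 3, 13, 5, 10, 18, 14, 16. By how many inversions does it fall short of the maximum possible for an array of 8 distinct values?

24 inversions short

Maximum inversions for 8 distinct elements is C(8, 2) = 8·7/2 = 28.
Current inversions — for each element, count later smaller elements:
1: 0
3: 0
13: 2
5: 0
10: 0
18: 2
14: 0
16: 0
Current total: 0 + 0 + 2 + 0 + 0 + 2 + 0 + 0 = 4
Shortfall: 28 − 4 = 24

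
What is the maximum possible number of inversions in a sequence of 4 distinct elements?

6 inversions

The maximum occurs when the array is in strictly decreasing order: every one of the C(4, 2) pairs is inverted.
C(4, 2) = 4·3/2 = 6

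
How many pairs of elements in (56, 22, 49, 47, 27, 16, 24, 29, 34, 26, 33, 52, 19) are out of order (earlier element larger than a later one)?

44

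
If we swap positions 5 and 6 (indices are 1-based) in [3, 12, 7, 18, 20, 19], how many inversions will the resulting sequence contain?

Positions 5 and 6 hold 20 and 19; after swapping, the array is [3, 12, 7, 18, 19, 20].
Element-by-element contributions:
3 → none → 0
12 → 7 → 1
7 → none → 0
18 → none → 0
19 → none → 0
20 → none → 0
Sum: 0 + 1 + 0 + 0 + 0 + 0 = 1

1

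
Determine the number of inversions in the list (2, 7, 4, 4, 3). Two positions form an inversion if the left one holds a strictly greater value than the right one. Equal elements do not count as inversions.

Inversion pairs (indices are 0-based):
(1,2): 7 > 4
(1,3): 7 > 4
(1,4): 7 > 3
(2,4): 4 > 3
(3,4): 4 > 3
That's 5 pairs.

5 inversions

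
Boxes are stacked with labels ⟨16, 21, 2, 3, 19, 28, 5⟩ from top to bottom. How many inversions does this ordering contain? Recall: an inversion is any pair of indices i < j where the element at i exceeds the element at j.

9

Sweep left to right; for each value list the smaller values that follow it:
16 → 2, 3, 5 → 3
21 → 2, 3, 19, 5 → 4
2 → none → 0
3 → none → 0
19 → 5 → 1
28 → 5 → 1
5 → none → 0
Sum: 3 + 4 + 0 + 0 + 1 + 1 + 0 = 9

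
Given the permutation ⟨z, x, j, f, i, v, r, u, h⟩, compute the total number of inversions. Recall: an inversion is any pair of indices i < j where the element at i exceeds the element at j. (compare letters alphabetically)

24

Count, for each position, how many later elements it exceeds:
z → x, j, f, i, v, r, u, h → 8
x → j, f, i, v, r, u, h → 7
j → f, i, h → 3
f → none → 0
i → h → 1
v → r, u, h → 3
r → h → 1
u → h → 1
h → none → 0
Sum: 8 + 7 + 3 + 0 + 1 + 3 + 1 + 1 + 0 = 24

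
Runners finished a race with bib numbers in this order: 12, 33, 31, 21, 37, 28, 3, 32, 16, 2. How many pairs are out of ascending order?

29 inversions

Element-by-element contributions:
12: 2
33: 7
31: 5
21: 3
37: 5
28: 3
3: 1
32: 2
16: 1
2: 0
Sum: 2 + 7 + 5 + 3 + 5 + 3 + 1 + 2 + 1 + 0 = 29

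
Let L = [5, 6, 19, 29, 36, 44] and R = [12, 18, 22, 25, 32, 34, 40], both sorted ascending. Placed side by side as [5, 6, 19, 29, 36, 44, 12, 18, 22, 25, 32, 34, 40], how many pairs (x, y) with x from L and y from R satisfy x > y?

For each element r of the right run, count left-run elements greater than r:
r = 12: 19, 29, 36, 44 → 4
r = 18: 19, 29, 36, 44 → 4
r = 22: 29, 36, 44 → 3
r = 25: 29, 36, 44 → 3
r = 32: 36, 44 → 2
r = 34: 36, 44 → 2
r = 40: 44 → 1
Cross-inversions: 4 + 4 + 3 + 3 + 2 + 2 + 1 = 19

19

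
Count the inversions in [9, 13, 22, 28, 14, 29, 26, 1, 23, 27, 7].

Out-of-order pairs: 25

Element-by-element contributions:
9: 2
13: 2
22: 3
28: 6
14: 2
29: 5
26: 3
1: 0
23: 1
27: 1
7: 0
Sum: 2 + 2 + 3 + 6 + 2 + 5 + 3 + 0 + 1 + 1 + 0 = 25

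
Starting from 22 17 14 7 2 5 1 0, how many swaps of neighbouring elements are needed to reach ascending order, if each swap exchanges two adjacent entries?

27

Minimum adjacent swaps = number of inversions (each swap of adjacent out-of-order elements removes one inversion and no swap can remove more).
Count inversions — for each element, later elements that are smaller:
22: 17, 14, 7, 2, 5, 1, 0 → 7
17: 14, 7, 2, 5, 1, 0 → 6
14: 7, 2, 5, 1, 0 → 5
7: 2, 5, 1, 0 → 4
2: 1, 0 → 2
5: 1, 0 → 2
1: 0 → 1
0: none → 0
Total inversions: 7 + 6 + 5 + 4 + 2 + 2 + 1 + 0 = 27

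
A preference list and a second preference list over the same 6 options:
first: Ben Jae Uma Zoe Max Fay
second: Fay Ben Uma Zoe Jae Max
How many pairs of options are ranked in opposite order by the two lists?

7 pairs

Assign each item its position (1..6) in the first ordering, then rewrite the second ordering as that position sequence:
positions: Ben→1, Jae→2, Uma→3, Zoe→4, Max→5, Fay→6
second ordering as positions: [6, 1, 3, 4, 2, 5]
Discordant pairs = inversions in this position sequence.
6: 1, 3, 4, 2, 5 → 5
1: 0
3: 2 → 1
4: 2 → 1
2: 0
5: 0
Total: 5 + 0 + 1 + 1 + 0 + 0 = 7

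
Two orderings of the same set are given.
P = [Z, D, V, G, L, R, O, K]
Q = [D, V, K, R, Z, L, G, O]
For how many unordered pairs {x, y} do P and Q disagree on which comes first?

11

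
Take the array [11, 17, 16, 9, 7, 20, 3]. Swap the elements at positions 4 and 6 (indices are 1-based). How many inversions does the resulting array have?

15

Positions 4 and 6 hold 9 and 20; after swapping, the array is [11, 17, 16, 20, 7, 9, 3].
Count, for each position, how many later elements it exceeds:
11: 3
17: 4
16: 3
20: 3
7: 1
9: 1
3: 0
Sum: 3 + 4 + 3 + 3 + 1 + 1 + 0 = 15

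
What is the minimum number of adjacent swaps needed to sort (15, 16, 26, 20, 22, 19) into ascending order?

Each adjacent swap fixes exactly one inversion, so the minimum swap count equals the number of inversions.
Count inversions — for each element, later elements that are smaller:
15: none → 0
16: none → 0
26: 20, 22, 19 → 3
20: 19 → 1
22: 19 → 1
19: none → 0
Total inversions: 0 + 0 + 3 + 1 + 1 + 0 = 5

There are 5 swaps.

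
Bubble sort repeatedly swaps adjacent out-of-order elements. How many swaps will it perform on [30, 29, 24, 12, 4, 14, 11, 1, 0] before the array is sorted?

33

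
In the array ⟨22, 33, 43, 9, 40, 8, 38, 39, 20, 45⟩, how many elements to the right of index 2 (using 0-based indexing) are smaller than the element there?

The element at index 2 is 43.
Elements after it: 9, 40, 8, 38, 39, 20, 45
Those smaller than 43: 9, 40, 8, 38, 39, 20

6 such elements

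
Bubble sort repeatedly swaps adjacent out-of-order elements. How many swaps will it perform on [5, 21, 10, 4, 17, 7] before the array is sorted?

The minimum number of adjacent swaps to sort an array equals its inversion count, since every such swap removes exactly one inversion.
Count inversions — for each element, later elements that are smaller:
5: 4 → 1
21: 10, 4, 17, 7 → 4
10: 4, 7 → 2
4: none → 0
17: 7 → 1
7: none → 0
Total inversions: 1 + 4 + 2 + 0 + 1 + 0 = 8

There are 8 swaps.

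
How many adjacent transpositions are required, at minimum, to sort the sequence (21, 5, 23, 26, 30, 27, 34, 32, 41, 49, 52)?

There are 3 adjacent swaps.

Minimum adjacent swaps = number of inversions (each swap of adjacent out-of-order elements removes one inversion and no swap can remove more).
Count inversions — for each element, later elements that are smaller:
21: 5 → 1
5: none → 0
23: none → 0
26: none → 0
30: 27 → 1
27: none → 0
34: 32 → 1
32: none → 0
41: none → 0
49: none → 0
52: none → 0
Total inversions: 1 + 0 + 0 + 0 + 1 + 0 + 1 + 0 + 0 + 0 + 0 = 3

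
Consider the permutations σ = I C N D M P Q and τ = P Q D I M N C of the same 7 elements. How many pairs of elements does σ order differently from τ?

16

Assign each item its position (1..7) in the first ordering, then rewrite the second ordering as that position sequence:
positions: I→1, C→2, N→3, D→4, M→5, P→6, Q→7
second ordering as positions: [6, 7, 4, 1, 5, 3, 2]
Discordant pairs = inversions in this position sequence.
6: 4, 1, 5, 3, 2 → 5
7: 4, 1, 5, 3, 2 → 5
4: 1, 3, 2 → 3
1: 0
5: 3, 2 → 2
3: 2 → 1
2: 0
Total: 5 + 5 + 3 + 0 + 2 + 1 + 0 = 16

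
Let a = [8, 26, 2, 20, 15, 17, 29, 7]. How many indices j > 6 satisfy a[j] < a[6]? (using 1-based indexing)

1

The element at index 6 is 17.
Elements after it: 29, 7
Those smaller than 17: 7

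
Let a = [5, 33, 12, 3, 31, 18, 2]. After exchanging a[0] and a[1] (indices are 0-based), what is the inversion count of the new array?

Inversions: 14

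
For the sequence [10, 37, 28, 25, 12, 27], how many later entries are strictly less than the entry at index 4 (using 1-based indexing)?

1

The element at index 4 is 25.
Elements after it: 12, 27
Those smaller than 25: 12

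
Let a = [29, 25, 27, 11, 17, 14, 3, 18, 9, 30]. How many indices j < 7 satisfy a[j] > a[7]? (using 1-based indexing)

The element at index 7 is 3.
Elements before it: 29, 25, 27, 11, 17, 14
Those larger than 3: 29, 25, 27, 11, 17, 14

6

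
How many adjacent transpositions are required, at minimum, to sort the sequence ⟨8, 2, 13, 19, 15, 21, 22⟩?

2 adjacent swaps

Minimum adjacent swaps = number of inversions (each swap of adjacent out-of-order elements removes one inversion and no swap can remove more).
Count inversions — for each element, later elements that are smaller:
8: 2 → 1
2: none → 0
13: none → 0
19: 15 → 1
15: none → 0
21: none → 0
22: none → 0
Total inversions: 1 + 0 + 0 + 1 + 0 + 0 + 0 = 2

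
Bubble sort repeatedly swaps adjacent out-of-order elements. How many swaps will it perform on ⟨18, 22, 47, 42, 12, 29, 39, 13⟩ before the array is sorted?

15 adjacent swaps

Each adjacent swap fixes exactly one inversion, so the minimum swap count equals the number of inversions.
Count inversions — for each element, later elements that are smaller:
18: 12, 13 → 2
22: 12, 13 → 2
47: 42, 12, 29, 39, 13 → 5
42: 12, 29, 39, 13 → 4
12: none → 0
29: 13 → 1
39: 13 → 1
13: none → 0
Total inversions: 2 + 2 + 5 + 4 + 0 + 1 + 1 + 0 = 15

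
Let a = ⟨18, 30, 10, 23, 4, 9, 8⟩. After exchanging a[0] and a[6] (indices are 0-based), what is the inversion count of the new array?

11 inversions

Positions 0 and 6 hold 18 and 8; after swapping, the array is [8, 30, 10, 23, 4, 9, 18].
For each element, count later entries that are smaller:
8 → 4 → 1
30 → 10, 23, 4, 9, 18 → 5
10 → 4, 9 → 2
23 → 4, 9, 18 → 3
4 → none → 0
9 → none → 0
18 → none → 0
Sum: 1 + 5 + 2 + 3 + 0 + 0 + 0 = 11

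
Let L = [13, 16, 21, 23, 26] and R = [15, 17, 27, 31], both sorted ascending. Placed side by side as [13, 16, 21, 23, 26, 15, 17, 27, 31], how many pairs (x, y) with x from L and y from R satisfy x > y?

7

Take each right-half value and tally the left-half values above it:
r = 15: 16, 21, 23, 26 → 4
r = 17: 21, 23, 26 → 3
r = 27: none → 0
r = 31: none → 0
Cross-inversions: 4 + 3 + 0 + 0 = 7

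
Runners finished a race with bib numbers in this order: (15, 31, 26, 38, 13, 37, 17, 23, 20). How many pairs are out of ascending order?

Sweep left to right; for each value list the smaller values that follow it:
15: 1
31: 5
26: 4
38: 5
13: 0
37: 3
17: 0
23: 1
20: 0
Sum: 1 + 5 + 4 + 5 + 0 + 3 + 0 + 1 + 0 = 19

19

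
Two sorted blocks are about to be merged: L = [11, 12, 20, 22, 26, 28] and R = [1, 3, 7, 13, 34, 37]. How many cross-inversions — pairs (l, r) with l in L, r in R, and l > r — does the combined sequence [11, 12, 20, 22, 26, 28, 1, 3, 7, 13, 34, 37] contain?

22

Count, for every r in R, how many entries of L exceed r:
r = 1: 11, 12, 20, 22, 26, 28 → 6
r = 3: 11, 12, 20, 22, 26, 28 → 6
r = 7: 11, 12, 20, 22, 26, 28 → 6
r = 13: 20, 22, 26, 28 → 4
r = 34: none → 0
r = 37: none → 0
Cross-inversions: 6 + 6 + 6 + 4 + 0 + 0 = 22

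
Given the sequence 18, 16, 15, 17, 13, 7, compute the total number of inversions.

For each element, count later entries that are smaller:
18: 5
16: 3
15: 2
17: 2
13: 1
7: 0
Sum: 5 + 3 + 2 + 2 + 1 + 0 = 13

13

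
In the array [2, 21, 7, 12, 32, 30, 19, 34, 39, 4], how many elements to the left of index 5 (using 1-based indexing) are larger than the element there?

0

The element at index 5 is 32.
Elements before it: 2, 21, 7, 12
None of them are larger than 32.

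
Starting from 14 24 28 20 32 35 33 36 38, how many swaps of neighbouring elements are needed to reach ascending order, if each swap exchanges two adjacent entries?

There are 3 adjacent swaps.

Each adjacent swap fixes exactly one inversion, so the minimum swap count equals the number of inversions.
Count inversions — for each element, later elements that are smaller:
14: none → 0
24: 20 → 1
28: 20 → 1
20: none → 0
32: none → 0
35: 33 → 1
33: none → 0
36: none → 0
38: none → 0
Total inversions: 0 + 1 + 1 + 0 + 0 + 1 + 0 + 0 + 0 = 3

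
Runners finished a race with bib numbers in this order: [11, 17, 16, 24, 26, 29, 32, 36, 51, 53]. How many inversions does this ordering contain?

Count, for each position, how many later elements it exceeds:
11 → none → 0
17 → 16 → 1
16 → none → 0
24 → none → 0
26 → none → 0
29 → none → 0
32 → none → 0
36 → none → 0
51 → none → 0
53 → none → 0
Sum: 0 + 1 + 0 + 0 + 0 + 0 + 0 + 0 + 0 + 0 = 1

1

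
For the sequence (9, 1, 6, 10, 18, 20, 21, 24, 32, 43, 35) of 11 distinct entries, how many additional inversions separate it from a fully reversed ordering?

Maximum inversions for 11 distinct elements is C(11, 2) = 11·10/2 = 55.
Current inversions — for each element, count later smaller elements:
9: 2
1: 0
6: 0
10: 0
18: 0
20: 0
21: 0
24: 0
32: 0
43: 1
35: 0
Current total: 2 + 0 + 0 + 0 + 0 + 0 + 0 + 0 + 0 + 1 + 0 = 3
Shortfall: 55 − 3 = 52

52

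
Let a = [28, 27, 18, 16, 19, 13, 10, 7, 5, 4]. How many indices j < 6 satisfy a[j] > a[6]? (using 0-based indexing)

The element at index 6 is 10.
Elements before it: 28, 27, 18, 16, 19, 13
Those larger than 10: 28, 27, 18, 16, 19, 13

6 such elements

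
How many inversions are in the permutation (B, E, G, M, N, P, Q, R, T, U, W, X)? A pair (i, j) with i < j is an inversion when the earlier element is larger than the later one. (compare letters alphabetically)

0 inversions

Sweep left to right; for each value list the smaller values that follow it:
B: 0
E: 0
G: 0
M: 0
N: 0
P: 0
Q: 0
R: 0
T: 0
U: 0
W: 0
X: 0
Sum: 0 + 0 + 0 + 0 + 0 + 0 + 0 + 0 + 0 + 0 + 0 + 0 = 0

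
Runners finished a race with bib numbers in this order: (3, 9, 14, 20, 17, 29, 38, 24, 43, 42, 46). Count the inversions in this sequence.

4 inversions

For each element, count later entries that are smaller:
3: 0
9: 0
14: 0
20: 1
17: 0
29: 1
38: 1
24: 0
43: 1
42: 0
46: 0
Sum: 0 + 0 + 0 + 1 + 0 + 1 + 1 + 0 + 1 + 0 + 0 = 4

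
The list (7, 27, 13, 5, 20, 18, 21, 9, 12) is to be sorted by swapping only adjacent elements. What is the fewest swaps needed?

The minimum number of adjacent swaps to sort an array equals its inversion count, since every such swap removes exactly one inversion.
Count inversions — for each element, later elements that are smaller:
7: 5 → 1
27: 13, 5, 20, 18, 21, 9, 12 → 7
13: 5, 9, 12 → 3
5: none → 0
20: 18, 9, 12 → 3
18: 9, 12 → 2
21: 9, 12 → 2
9: none → 0
12: none → 0
Total inversions: 1 + 7 + 3 + 0 + 3 + 2 + 2 + 0 + 0 = 18

There are 18 adjacent swaps.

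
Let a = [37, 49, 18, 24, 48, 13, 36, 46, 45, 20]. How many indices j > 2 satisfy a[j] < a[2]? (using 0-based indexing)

The element at index 2 is 18.
Elements after it: 24, 48, 13, 36, 46, 45, 20
Those smaller than 18: 13

1 such element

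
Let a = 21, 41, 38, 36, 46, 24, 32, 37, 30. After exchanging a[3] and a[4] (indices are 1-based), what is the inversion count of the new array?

19 inversions

Positions 3 and 4 hold 38 and 36; after swapping, the array is [21, 41, 36, 38, 46, 24, 32, 37, 30].
Count, for each position, how many later elements it exceeds:
21: 0
41: 6
36: 3
38: 4
46: 4
24: 0
32: 1
37: 1
30: 0
Sum: 0 + 6 + 3 + 4 + 4 + 0 + 1 + 1 + 0 = 19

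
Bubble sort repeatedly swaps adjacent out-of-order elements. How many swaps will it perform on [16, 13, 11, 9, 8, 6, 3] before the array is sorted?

21 adjacent swaps

The minimum number of adjacent swaps to sort an array equals its inversion count, since every such swap removes exactly one inversion.
Count inversions — for each element, later elements that are smaller:
16: 13, 11, 9, 8, 6, 3 → 6
13: 11, 9, 8, 6, 3 → 5
11: 9, 8, 6, 3 → 4
9: 8, 6, 3 → 3
8: 6, 3 → 2
6: 3 → 1
3: none → 0
Total inversions: 6 + 5 + 4 + 3 + 2 + 1 + 0 = 21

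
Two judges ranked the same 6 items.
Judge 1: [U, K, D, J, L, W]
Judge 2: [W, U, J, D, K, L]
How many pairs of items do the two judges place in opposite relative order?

8

Assign each item its position (1..6) in the first ordering, then rewrite the second ordering as that position sequence:
positions: U→1, K→2, D→3, J→4, L→5, W→6
second ordering as positions: [6, 1, 4, 3, 2, 5]
Discordant pairs = inversions in this position sequence.
6: 1, 4, 3, 2, 5 → 5
1: 0
4: 3, 2 → 2
3: 2 → 1
2: 0
5: 0
Total: 5 + 0 + 2 + 1 + 0 + 0 = 8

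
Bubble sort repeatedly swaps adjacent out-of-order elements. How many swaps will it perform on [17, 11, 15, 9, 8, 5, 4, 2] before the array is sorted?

Minimum adjacent swaps = number of inversions (each swap of adjacent out-of-order elements removes one inversion and no swap can remove more).
Count inversions — for each element, later elements that are smaller:
17: 11, 15, 9, 8, 5, 4, 2 → 7
11: 9, 8, 5, 4, 2 → 5
15: 9, 8, 5, 4, 2 → 5
9: 8, 5, 4, 2 → 4
8: 5, 4, 2 → 3
5: 4, 2 → 2
4: 2 → 1
2: none → 0
Total inversions: 7 + 5 + 5 + 4 + 3 + 2 + 1 + 0 = 27

27 adjacent swaps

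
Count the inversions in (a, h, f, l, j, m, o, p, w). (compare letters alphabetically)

Element-by-element contributions:
a: 0
h: 1
f: 0
l: 1
j: 0
m: 0
o: 0
p: 0
w: 0
Sum: 0 + 1 + 0 + 1 + 0 + 0 + 0 + 0 + 0 = 2

There are 2 inversions.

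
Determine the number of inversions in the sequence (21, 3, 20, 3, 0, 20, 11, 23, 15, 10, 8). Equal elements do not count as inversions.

29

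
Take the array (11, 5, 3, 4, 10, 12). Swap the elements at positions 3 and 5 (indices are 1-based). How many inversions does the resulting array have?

Positions 3 and 5 hold 3 and 10; after swapping, the array is [11, 5, 10, 4, 3, 12].
Element-by-element contributions:
11: 4
5: 2
10: 2
4: 1
3: 0
12: 0
Sum: 4 + 2 + 2 + 1 + 0 + 0 = 9

9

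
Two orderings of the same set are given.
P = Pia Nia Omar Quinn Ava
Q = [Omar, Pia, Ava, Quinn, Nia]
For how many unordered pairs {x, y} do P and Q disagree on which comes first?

5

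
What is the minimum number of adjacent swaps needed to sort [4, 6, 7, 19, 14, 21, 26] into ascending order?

1 swap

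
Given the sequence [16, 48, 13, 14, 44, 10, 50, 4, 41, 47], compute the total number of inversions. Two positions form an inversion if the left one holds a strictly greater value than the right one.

22

Element-by-element contributions:
16: 4
48: 7
13: 2
14: 2
44: 3
10: 1
50: 3
4: 0
41: 0
47: 0
Sum: 4 + 7 + 2 + 2 + 3 + 1 + 3 + 0 + 0 + 0 = 22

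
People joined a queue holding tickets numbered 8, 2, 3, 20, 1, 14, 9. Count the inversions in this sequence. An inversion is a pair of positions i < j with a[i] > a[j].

Sweep left to right; for each value list the smaller values that follow it:
8 → 2, 3, 1 → 3
2 → 1 → 1
3 → 1 → 1
20 → 1, 14, 9 → 3
1 → none → 0
14 → 9 → 1
9 → none → 0
Sum: 3 + 1 + 1 + 3 + 0 + 1 + 0 = 9

9 inversions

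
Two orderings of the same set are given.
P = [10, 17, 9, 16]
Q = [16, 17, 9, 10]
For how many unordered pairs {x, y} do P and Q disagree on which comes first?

Assign each item its position (1..4) in the first ordering, then rewrite the second ordering as that position sequence:
positions: 10→1, 17→2, 9→3, 16→4
second ordering as positions: [4, 2, 3, 1]
Discordant pairs = inversions in this position sequence.
4: 2, 3, 1 → 3
2: 1 → 1
3: 1 → 1
1: 0
Total: 3 + 1 + 1 + 0 = 5

5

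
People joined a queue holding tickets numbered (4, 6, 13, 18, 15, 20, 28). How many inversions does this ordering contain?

1 inversion

Listing every pair i<j with a[i]>a[j] (using 0-based positions):
(3,4): 18 > 15
That's 1 pair.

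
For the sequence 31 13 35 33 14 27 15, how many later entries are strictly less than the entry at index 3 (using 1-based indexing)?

The element at index 3 is 35.
Elements after it: 33, 14, 27, 15
Those smaller than 35: 33, 14, 27, 15

4 such elements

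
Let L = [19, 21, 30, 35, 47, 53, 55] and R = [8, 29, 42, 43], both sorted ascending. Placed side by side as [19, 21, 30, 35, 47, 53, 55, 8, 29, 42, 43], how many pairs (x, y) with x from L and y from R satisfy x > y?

Count, for every r in R, how many entries of L exceed r:
r = 8: 19, 21, 30, 35, 47, 53, 55 → 7
r = 29: 30, 35, 47, 53, 55 → 5
r = 42: 47, 53, 55 → 3
r = 43: 47, 53, 55 → 3
Cross-inversions: 7 + 5 + 3 + 3 = 18

18 split inversions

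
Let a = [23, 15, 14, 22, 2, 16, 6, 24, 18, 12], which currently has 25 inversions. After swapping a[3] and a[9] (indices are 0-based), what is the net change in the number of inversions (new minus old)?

-5

Positions 3 and 9 hold 22 and 12; after swapping, the array is [23, 15, 14, 12, 2, 16, 6, 24, 18, 22].
Sweep left to right; for each value list the smaller values that follow it:
23: 8
15: 4
14: 3
12: 2
2: 0
16: 1
6: 0
24: 2
18: 0
22: 0
Sum: 8 + 4 + 3 + 2 + 0 + 1 + 0 + 2 + 0 + 0 = 20
Change: 20 − 25 = -5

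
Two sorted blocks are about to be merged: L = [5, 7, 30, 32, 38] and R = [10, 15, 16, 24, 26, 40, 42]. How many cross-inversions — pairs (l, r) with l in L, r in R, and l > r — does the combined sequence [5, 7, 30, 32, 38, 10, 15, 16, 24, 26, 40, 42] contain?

For each element r of the right run, count left-run elements greater than r:
r = 10: 30, 32, 38 → 3
r = 15: 30, 32, 38 → 3
r = 16: 30, 32, 38 → 3
r = 24: 30, 32, 38 → 3
r = 26: 30, 32, 38 → 3
r = 40: none → 0
r = 42: none → 0
Cross-inversions: 3 + 3 + 3 + 3 + 3 + 0 + 0 = 15

15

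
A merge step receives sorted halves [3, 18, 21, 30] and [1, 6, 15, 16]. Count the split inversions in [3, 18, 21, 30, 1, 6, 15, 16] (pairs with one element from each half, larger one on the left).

13

Count, for every r in R, how many entries of L exceed r:
r = 1: 3, 18, 21, 30 → 4
r = 6: 18, 21, 30 → 3
r = 15: 18, 21, 30 → 3
r = 16: 18, 21, 30 → 3
Cross-inversions: 4 + 3 + 3 + 3 = 13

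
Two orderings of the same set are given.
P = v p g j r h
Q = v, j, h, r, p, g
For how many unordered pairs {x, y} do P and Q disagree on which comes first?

7

Assign each item its position (1..6) in the first ordering, then rewrite the second ordering as that position sequence:
positions: v→1, p→2, g→3, j→4, r→5, h→6
second ordering as positions: [1, 4, 6, 5, 2, 3]
Discordant pairs = inversions in this position sequence.
1: 0
4: 2, 3 → 2
6: 5, 2, 3 → 3
5: 2, 3 → 2
2: 0
3: 0
Total: 0 + 2 + 3 + 2 + 0 + 0 = 7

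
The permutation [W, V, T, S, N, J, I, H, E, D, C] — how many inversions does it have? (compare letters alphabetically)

For each element, count later entries that are smaller:
W → V, T, S, N, J, I, H, E, D, C → 10
V → T, S, N, J, I, H, E, D, C → 9
T → S, N, J, I, H, E, D, C → 8
S → N, J, I, H, E, D, C → 7
N → J, I, H, E, D, C → 6
J → I, H, E, D, C → 5
I → H, E, D, C → 4
H → E, D, C → 3
E → D, C → 2
D → C → 1
C → none → 0
Sum: 10 + 9 + 8 + 7 + 6 + 5 + 4 + 3 + 2 + 1 + 0 = 55

55 out-of-order pairs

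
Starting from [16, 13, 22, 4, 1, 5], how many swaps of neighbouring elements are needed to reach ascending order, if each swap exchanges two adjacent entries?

Adjacent swaps: 11

The minimum number of adjacent swaps to sort an array equals its inversion count, since every such swap removes exactly one inversion.
Count inversions — for each element, later elements that are smaller:
16: 13, 4, 1, 5 → 4
13: 4, 1, 5 → 3
22: 4, 1, 5 → 3
4: 1 → 1
1: none → 0
5: none → 0
Total inversions: 4 + 3 + 3 + 1 + 0 + 0 = 11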